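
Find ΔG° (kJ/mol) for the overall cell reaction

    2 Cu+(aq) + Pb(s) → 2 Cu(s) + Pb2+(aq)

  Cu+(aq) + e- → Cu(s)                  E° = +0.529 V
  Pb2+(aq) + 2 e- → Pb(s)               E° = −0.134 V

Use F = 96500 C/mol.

In the reaction as written Cu+(aq) is reduced, so the Cu⁺/Cu couple is the cathode and Pb²⁺/Pb is the anode.
E°cell = +0.529 − (−0.134) = +0.663 V; balancing electrons gives n = 2.
ΔG° = −nFE°cell = −(2)(96500)(+0.663) J/mol = −128 kJ/mol.

−128 kJ/mol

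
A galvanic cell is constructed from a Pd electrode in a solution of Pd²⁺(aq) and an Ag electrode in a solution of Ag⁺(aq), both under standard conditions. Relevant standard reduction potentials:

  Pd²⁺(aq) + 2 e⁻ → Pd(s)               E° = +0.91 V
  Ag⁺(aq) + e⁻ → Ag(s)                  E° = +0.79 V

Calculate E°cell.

+0.12 V

Of the two couples in this cell, the one with the more positive reduction potential is reduced at the cathode: here that is Pd²⁺/Pd (+0.91 V); Ag⁺/Ag (+0.79 V) is the anode.
E°cell = E°(cathode) − E°(anode) = +0.91 − (+0.79) = +0.12 V.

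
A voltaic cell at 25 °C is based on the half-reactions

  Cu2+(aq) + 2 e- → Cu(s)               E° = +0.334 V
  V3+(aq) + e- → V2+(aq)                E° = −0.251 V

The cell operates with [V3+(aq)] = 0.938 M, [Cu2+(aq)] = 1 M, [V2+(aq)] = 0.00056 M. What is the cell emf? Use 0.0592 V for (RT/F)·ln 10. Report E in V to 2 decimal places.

+0.39 V

Since E°(Cu²⁺/Cu) > E°(V³⁺/V²⁺), Cu²⁺/Cu serves as the cathode.
E°cell = E°cat − E°an = +0.334 − (−0.251) = +0.585 V; n = 2.
Balancing gives Cu2+(aq) + 2 V2+(aq) → Cu(s) + 2 V3+(aq); hence Q = [V3+(aq)]^2 / ([Cu2+(aq)]·[V2+(aq)]^2) = 2.81×10^6 (log Q = 6.448).
E = E° − (0.0592/n)·log Q = +0.585 − (0.0592/2)(6.448) = +0.39 V.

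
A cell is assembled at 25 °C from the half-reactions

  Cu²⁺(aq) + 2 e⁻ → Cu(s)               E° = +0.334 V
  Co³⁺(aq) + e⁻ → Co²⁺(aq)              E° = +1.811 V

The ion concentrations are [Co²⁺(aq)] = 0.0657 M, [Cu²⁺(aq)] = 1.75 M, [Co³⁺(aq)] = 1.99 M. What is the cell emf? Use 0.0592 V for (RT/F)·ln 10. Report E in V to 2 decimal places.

Co³⁺/Co²⁺ is reduced (cathode, E° = +1.811 V) and Cu²⁺/Cu is oxidized (anode).
E°cell = +1.811 − (+0.334) = +1.477 V, with n = 2 electrons transferred.
For the overall reaction 2 Co³⁺(aq) + Cu(s) → 2 Co²⁺(aq) + Cu²⁺(aq), Q = ([Co²⁺(aq)]^2·[Cu²⁺(aq)]) / [Co³⁺(aq)]^2 = 0.00191, giving log Q = −2.720.
By the Nernst equation, E = +1.477 − (0.0592/2)·(−2.720) = +1.56 V.

+1.56 V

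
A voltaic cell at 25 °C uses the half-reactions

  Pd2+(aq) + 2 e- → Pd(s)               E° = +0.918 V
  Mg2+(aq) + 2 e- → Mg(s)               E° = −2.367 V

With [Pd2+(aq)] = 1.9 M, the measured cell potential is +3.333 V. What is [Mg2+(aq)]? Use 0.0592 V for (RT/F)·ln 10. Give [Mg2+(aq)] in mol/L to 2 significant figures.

0.045 M

The Pd²⁺/Pd couple has the larger reduction potential, so it is the cathode: E°cell = +0.918 − (−2.367) = +3.285 V and n = 2.
Since E = E° − (0.0592/n)·log Q, log Q = n(E° − E)/0.0592 = −1.622.
For Pd2+(aq) + Mg(s) → Pd(s) + Mg2+(aq), the reaction quotient is Q = [Mg2+(aq)] / [Pd2+(aq)].
Solving for the unknown gives log [Mg2+(aq)] = −1.343, so [Mg2+(aq)] ≈ 0.045 M.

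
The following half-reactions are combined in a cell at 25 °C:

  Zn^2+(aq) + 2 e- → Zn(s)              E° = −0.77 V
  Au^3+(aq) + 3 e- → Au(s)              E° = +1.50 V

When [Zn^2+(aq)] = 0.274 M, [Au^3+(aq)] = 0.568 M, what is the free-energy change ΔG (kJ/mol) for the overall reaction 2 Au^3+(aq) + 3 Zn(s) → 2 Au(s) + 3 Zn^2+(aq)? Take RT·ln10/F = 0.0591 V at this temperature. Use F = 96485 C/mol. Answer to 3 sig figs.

With Au³⁺/Au reduced at the cathode, E°cell = +1.50 − (−0.77) = +2.27 V and n = 6.
Here Q = [Zn^2+(aq)]^3 / [Au^3+(aq)]^2 = 0.0638 (log Q = −1.195), giving E = +2.27 − (0.0591/6)·(−1.195) = +2.2818 V.
Then ΔG = −nFE = −6 × 96485 × +2.2818 J/mol = −1320 kJ/mol.

−1320 kJ/mol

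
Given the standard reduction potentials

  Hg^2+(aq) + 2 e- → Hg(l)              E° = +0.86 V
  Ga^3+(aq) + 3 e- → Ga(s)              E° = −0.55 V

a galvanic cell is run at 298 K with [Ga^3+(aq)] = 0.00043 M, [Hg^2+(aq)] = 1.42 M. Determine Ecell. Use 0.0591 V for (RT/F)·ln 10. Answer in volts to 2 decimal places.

+1.48 V

The Hg²⁺/Hg couple has the more positive E°, so it is the cathode; Ga³⁺/Ga is the anode.
The standard potential is +0.86 − (−0.55) = +1.41 V and the balanced reaction transfers n = 6 electrons.
For the overall reaction 3 Hg^2+(aq) + 2 Ga(s) → 3 Hg(l) + 2 Ga^3+(aq), Q = [Ga^3+(aq)]^2 / [Hg^2+(aq)]^3 = 6.46×10^−8, giving log Q = −7.190.
E = E° − (0.0591/n)·log Q = +1.41 − (0.0591/6)(−7.190) = +1.48 V.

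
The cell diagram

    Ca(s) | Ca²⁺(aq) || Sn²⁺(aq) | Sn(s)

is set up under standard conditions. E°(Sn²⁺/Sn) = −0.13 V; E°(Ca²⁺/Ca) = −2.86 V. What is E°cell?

By convention the left-hand electrode in cell notation is the anode (oxidation) and the right-hand electrode is the cathode (reduction).
E°cell = E°(right) − E°(left) = −0.13 − (−2.86) = +2.73 V.

+2.73 V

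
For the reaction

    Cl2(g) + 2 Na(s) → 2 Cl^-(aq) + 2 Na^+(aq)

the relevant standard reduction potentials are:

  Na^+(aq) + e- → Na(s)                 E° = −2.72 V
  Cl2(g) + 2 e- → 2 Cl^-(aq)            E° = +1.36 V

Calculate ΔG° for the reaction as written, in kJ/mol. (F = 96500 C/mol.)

−787 kJ/mol

In the reaction as written Cl2(g) is reduced, so the Cl₂/Cl⁻ couple is the cathode and Na⁺/Na is the anode.
E°cell = +1.36 − (−2.72) = +4.08 V; balancing electrons gives n = 2.
ΔG° = −nFE°cell = −(2)(96500)(+4.08) J/mol = −787 kJ/mol.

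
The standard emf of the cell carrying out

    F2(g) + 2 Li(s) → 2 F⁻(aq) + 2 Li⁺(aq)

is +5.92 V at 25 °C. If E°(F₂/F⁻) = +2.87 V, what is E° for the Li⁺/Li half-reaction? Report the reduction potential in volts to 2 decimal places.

In the reaction as written the F₂/F⁻ couple is reduced (cathode) and Li⁺/Li is oxidized (anode), so E°cell = E°(F₂/F⁻) − E°(Li⁺/Li).
E°(Li⁺/Li) = E°(cathode) − E°cell = +2.87 − (+5.92) = −3.05 V.

−3.05 V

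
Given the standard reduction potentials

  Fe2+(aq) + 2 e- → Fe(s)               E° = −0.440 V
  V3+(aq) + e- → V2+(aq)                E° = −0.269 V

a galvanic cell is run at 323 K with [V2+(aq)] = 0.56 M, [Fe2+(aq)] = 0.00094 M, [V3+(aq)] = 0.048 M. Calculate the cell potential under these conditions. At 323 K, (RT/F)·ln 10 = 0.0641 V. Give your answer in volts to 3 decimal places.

+0.200 V

The V³⁺/V²⁺ couple has the more positive E°, so it is the cathode; Fe²⁺/Fe is the anode.
The standard potential is −0.269 − (−0.440) = +0.171 V and the balanced reaction transfers n = 2 electrons.
Balancing gives 2 V3+(aq) + Fe(s) → 2 V2+(aq) + Fe2+(aq); hence Q = ([V2+(aq)]^2·[Fe2+(aq)]) / [V3+(aq)]^2 = 0.128 (log Q = −0.893).
E = E° − (0.0641/n)·log Q = +0.171 − (0.0641/2)(−0.893) = +0.200 V.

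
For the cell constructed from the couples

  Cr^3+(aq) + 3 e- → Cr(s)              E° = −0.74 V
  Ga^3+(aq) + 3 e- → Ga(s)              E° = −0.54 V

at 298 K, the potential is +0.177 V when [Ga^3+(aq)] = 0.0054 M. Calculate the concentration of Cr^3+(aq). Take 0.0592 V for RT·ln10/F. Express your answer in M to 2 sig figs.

The Ga³⁺/Ga couple has the larger reduction potential, so it is the cathode: E°cell = −0.54 − (−0.74) = +0.20 V and n = 3.
Rearranging E = E° − (0.0592/n)·log Q gives log Q = 3(+0.20 − (+0.177))/0.0592 = 1.166.
Balancing electrons gives Ga^3+(aq) + Cr(s) → Ga(s) + Cr^3+(aq); thus Q = [Cr^3+(aq)] / [Ga^3+(aq)].
Substituting the known concentrations and solving, log [Cr^3+(aq)] = −1.102 and [Cr^3+(aq)] = 0.079 M.

0.079 M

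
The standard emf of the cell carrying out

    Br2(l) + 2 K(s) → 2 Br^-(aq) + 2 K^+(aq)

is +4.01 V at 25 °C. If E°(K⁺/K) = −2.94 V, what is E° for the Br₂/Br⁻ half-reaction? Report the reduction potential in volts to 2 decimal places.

+1.07 V

In the reaction as written the Br₂/Br⁻ couple is reduced (cathode) and K⁺/K is oxidized (anode), so E°cell = E°(Br₂/Br⁻) − E°(K⁺/K).
E°(Br₂/Br⁻) = E°cell + E°(anode) = +4.01 + (−2.94) = +1.07 V.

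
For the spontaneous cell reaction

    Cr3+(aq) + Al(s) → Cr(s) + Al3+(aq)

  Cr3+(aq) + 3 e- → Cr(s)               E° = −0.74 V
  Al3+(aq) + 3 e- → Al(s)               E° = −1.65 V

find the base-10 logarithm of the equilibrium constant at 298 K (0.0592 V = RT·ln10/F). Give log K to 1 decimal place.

The Cr³⁺/Cr couple is reduced (cathode); E°cell = −0.74 − (−1.65) = +0.91 V with n = 3.
At equilibrium E = 0, so log K = nE°cell / 0.0592 = (3)(+0.91) / 0.0592 = 46.1.

log K = 46.1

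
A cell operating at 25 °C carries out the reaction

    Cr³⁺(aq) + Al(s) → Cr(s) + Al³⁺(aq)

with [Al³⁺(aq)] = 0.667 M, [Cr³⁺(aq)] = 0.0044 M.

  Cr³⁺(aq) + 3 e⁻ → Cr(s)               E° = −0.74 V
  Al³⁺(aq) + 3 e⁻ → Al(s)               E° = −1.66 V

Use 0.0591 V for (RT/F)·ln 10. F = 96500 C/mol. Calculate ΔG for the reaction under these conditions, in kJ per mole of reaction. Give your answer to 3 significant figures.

−254 kJ/mol

E°cell = −0.74 − (−1.66) = +0.92 V; the balanced reaction transfers n = 3 electrons.
The reaction quotient is [Al³⁺(aq)] / [Cr³⁺(aq)] = 152; by Nernst, E = +0.92 − (0.0591/3)(2.181) = +0.8770 V.
Finally ΔG = −nFE = −(3)(96500 C/mol)(+0.8770 V) = −254 kJ/mol.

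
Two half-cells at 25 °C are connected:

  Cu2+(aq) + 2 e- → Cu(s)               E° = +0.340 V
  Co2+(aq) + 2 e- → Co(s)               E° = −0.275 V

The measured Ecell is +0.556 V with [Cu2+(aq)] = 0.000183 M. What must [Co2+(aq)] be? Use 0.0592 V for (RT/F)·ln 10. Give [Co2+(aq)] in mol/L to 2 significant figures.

0.018 M

With Cu²⁺/Cu at the cathode and Co²⁺/Co at the anode, E°cell = +0.340 − (−0.275) = +0.615 V (n = 2).
From the Nernst equation, log Q = n(E° − E)/0.0592 = 2·(+0.615 − (+0.556))/0.0592 = 1.993.
For Cu2+(aq) + Co(s) → Cu(s) + Co2+(aq), the reaction quotient is Q = [Co2+(aq)] / [Cu2+(aq)].
Substituting the known concentrations and solving, log [Co2+(aq)] = −1.745 and [Co2+(aq)] = 0.018 M.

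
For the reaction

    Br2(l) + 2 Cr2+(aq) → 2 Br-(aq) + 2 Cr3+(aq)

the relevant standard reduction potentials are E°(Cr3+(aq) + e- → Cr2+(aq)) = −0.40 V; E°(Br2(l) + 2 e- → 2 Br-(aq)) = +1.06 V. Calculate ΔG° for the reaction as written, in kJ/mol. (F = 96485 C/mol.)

In the reaction as written Br2(l) is reduced, so the Br₂/Br⁻ couple is the cathode and Cr³⁺/Cr²⁺ is the anode.
E°cell = +1.06 − (−0.40) = +1.46 V; balancing electrons gives n = 2.
ΔG° = −nFE°cell = −(2)(96485)(+1.46) J/mol = −282 kJ/mol.

−282 kJ/mol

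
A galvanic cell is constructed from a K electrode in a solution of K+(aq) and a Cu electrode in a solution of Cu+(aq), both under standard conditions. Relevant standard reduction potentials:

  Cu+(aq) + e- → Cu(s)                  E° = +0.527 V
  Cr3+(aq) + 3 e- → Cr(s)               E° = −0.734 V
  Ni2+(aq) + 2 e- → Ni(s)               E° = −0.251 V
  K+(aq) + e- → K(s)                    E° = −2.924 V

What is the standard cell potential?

Of the two couples in this cell, the one with the more positive reduction potential is reduced at the cathode: here that is Cu⁺/Cu (+0.527 V); K⁺/K (−2.924 V) is the anode.
E°cell = E°(cathode) − E°(anode) = +0.527 − (−2.924) = +3.451 V.

+3.451 V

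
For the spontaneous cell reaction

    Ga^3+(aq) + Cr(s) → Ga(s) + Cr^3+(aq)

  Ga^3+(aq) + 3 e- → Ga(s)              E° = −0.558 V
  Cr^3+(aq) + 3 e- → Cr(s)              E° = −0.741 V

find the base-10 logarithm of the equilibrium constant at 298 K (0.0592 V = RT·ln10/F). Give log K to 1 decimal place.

log K = 9.3

The Ga³⁺/Ga couple is reduced (cathode); E°cell = −0.558 − (−0.741) = +0.183 V with n = 3.
At equilibrium E = 0, so log K = nE°cell / 0.0592 = (3)(+0.183) / 0.0592 = 9.3.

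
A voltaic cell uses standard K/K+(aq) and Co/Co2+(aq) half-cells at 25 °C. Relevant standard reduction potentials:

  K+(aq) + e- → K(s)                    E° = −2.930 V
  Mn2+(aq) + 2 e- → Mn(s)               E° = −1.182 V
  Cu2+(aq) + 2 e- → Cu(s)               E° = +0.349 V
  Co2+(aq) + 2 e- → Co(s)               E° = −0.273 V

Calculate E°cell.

The Co²⁺/Co couple has the higher E°, so Co ion is reduced (cathode) and K is oxidized (anode).
E°cell = E°(cathode) − E°(anode) = −0.273 − (−2.930) = +2.657 V.

+2.657 V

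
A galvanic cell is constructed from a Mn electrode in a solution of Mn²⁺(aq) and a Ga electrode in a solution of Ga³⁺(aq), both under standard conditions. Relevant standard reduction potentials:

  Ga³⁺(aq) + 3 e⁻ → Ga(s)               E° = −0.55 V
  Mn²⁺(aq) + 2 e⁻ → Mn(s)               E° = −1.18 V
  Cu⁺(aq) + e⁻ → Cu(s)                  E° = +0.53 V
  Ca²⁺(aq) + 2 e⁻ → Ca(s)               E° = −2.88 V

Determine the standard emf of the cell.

The Ga³⁺/Ga couple has the higher E°, so Ga ion is reduced (cathode) and Mn is oxidized (anode).
E°cell = E°(cathode) − E°(anode) = −0.55 − (−1.18) = +0.63 V.

+0.63 V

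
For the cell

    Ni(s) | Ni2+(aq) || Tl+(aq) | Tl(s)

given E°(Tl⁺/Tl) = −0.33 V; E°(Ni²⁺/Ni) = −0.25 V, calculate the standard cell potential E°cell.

−0.08 V

By convention the left-hand electrode in cell notation is the anode (oxidation) and the right-hand electrode is the cathode (reduction).
E°cell = E°(right) − E°(left) = −0.33 − (−0.25) = −0.08 V.
The negative sign shows that, as written, the cell would require an external voltage to drive the reaction.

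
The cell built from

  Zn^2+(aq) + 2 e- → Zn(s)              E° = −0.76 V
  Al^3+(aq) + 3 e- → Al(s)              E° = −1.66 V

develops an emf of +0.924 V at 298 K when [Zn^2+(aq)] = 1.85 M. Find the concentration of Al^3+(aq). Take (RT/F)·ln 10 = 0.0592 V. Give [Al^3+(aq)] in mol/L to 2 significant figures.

The Zn²⁺/Zn couple has the larger reduction potential, so it is the cathode: E°cell = −0.76 − (−1.66) = +0.90 V and n = 6.
From the Nernst equation, log Q = n(E° − E)/0.0592 = 6·(+0.90 − (+0.924))/0.0592 = −2.432.
Balancing electrons gives 3 Zn^2+(aq) + 2 Al(s) → 3 Zn(s) + 2 Al^3+(aq); thus Q = [Al^3+(aq)]^2 / [Zn^2+(aq)]^3.
Solving for the unknown gives log [Al^3+(aq)] = −0.815, so [Al^3+(aq)] ≈ 0.15 M.

0.15 M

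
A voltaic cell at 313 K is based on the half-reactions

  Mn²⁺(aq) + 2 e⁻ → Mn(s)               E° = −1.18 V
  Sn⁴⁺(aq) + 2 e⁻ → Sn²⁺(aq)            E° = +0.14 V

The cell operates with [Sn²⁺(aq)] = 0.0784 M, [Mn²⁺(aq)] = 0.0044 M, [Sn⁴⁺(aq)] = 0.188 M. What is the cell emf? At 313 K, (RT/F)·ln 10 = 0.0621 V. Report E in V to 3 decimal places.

The Sn⁴⁺/Sn²⁺ couple has the more positive E°, so it is the cathode; Mn²⁺/Mn is the anode.
E°cell = E°cat − E°an = +0.14 − (−1.18) = +1.32 V; n = 2.
Balancing gives Sn⁴⁺(aq) + Mn(s) → Sn²⁺(aq) + Mn²⁺(aq); hence Q = ([Sn²⁺(aq)]·[Mn²⁺(aq)]) / [Sn⁴⁺(aq)] = 0.00183 (log Q = −2.736).
By the Nernst equation, E = +1.32 − (0.0621/2)·(−2.736) = +1.405 V.

+1.405 V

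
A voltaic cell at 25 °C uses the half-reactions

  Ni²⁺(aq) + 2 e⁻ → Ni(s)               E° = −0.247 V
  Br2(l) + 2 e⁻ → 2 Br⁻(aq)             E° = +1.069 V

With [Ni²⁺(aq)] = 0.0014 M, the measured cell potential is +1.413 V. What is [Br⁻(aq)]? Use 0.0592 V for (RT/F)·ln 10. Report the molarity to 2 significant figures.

The Br₂/Br⁻ couple has the larger reduction potential, so it is the cathode: E°cell = +1.069 − (−0.247) = +1.316 V and n = 2.
Since E = E° − (0.0592/n)·log Q, log Q = n(E° − E)/0.0592 = −3.277.
Balancing electrons gives Br2(l) + Ni(s) → 2 Br⁻(aq) + Ni²⁺(aq); thus Q = [Br⁻(aq)]^2·[Ni²⁺(aq)].
Isolating [Br⁻(aq)] in Q = 10^{−3.277} yields log [Br⁻(aq)] = −0.212, i.e. 0.61 M.

0.61 M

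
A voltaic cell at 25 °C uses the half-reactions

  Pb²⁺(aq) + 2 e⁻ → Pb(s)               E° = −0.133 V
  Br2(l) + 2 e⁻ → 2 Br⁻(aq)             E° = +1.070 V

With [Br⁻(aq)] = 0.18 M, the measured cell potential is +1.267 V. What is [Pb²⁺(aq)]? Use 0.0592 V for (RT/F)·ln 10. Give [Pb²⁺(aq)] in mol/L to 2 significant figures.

0.21 M

With Br₂/Br⁻ at the cathode and Pb²⁺/Pb at the anode, E°cell = +1.070 − (−0.133) = +1.203 V (n = 2).
From the Nernst equation, log Q = n(E° − E)/0.0592 = 2·(+1.203 − (+1.267))/0.0592 = −2.162.
For Br2(l) + Pb(s) → 2 Br⁻(aq) + Pb²⁺(aq), the reaction quotient is Q = [Br⁻(aq)]^2·[Pb²⁺(aq)].
Substituting the known concentrations and solving, log [Pb²⁺(aq)] = −0.673 and [Pb²⁺(aq)] = 0.21 M.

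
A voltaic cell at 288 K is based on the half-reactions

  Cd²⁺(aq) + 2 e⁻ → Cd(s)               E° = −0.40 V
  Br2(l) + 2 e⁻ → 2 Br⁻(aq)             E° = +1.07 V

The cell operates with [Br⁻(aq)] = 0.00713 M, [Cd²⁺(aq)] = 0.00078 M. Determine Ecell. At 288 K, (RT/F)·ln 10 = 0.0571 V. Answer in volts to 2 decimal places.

Br₂/Br⁻ is reduced (cathode, E° = +1.07 V) and Cd²⁺/Cd is oxidized (anode).
E°cell = E°cat − E°an = +1.07 − (−0.40) = +1.47 V; n = 2.
The balanced reaction is Br2(l) + Cd(s) → 2 Br⁻(aq) + Cd²⁺(aq), so Q = [Br⁻(aq)]^2·[Cd²⁺(aq)] = 3.97×10^−8 and log Q = −7.402.
Applying E = E° − (RT ln10/nF)·log Q gives +1.47 − (0.0571/2)(−7.402) = +1.68 V.

+1.68 V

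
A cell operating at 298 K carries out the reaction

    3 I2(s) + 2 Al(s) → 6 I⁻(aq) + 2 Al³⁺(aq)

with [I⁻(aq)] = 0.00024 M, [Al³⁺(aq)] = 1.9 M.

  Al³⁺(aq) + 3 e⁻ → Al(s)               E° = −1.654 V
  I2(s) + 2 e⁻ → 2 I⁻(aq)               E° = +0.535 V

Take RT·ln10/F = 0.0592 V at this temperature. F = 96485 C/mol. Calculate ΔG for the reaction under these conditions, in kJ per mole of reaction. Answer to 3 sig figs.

−1390 kJ/mol

E°cell = +0.535 − (−1.654) = +2.189 V; the balanced reaction transfers n = 6 electrons.
Here Q = [I⁻(aq)]^6·[Al³⁺(aq)]^2 = 6.9×10^−22 (log Q = −21.161), giving E = +2.189 − (0.0592/6)·(−21.161) = +2.3978 V.
Then ΔG = −nFE = −6 × 96485 × +2.3978 J/mol = −1390 kJ/mol.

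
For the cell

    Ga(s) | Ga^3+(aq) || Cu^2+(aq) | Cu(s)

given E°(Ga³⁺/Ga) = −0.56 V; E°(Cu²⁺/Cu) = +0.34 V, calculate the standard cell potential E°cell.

By convention the left-hand electrode in cell notation is the anode (oxidation) and the right-hand electrode is the cathode (reduction).
E°cell = E°(right) − E°(left) = +0.34 − (−0.56) = +0.90 V.

+0.90 V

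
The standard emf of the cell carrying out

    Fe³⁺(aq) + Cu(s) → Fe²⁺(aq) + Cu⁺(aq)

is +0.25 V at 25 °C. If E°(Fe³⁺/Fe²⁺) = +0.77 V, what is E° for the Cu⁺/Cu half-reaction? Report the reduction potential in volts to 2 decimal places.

+0.52 V

In the reaction as written the Fe³⁺/Fe²⁺ couple is reduced (cathode) and Cu⁺/Cu is oxidized (anode), so E°cell = E°(Fe³⁺/Fe²⁺) − E°(Cu⁺/Cu).
E°(Cu⁺/Cu) = E°(cathode) − E°cell = +0.77 − (+0.25) = +0.52 V.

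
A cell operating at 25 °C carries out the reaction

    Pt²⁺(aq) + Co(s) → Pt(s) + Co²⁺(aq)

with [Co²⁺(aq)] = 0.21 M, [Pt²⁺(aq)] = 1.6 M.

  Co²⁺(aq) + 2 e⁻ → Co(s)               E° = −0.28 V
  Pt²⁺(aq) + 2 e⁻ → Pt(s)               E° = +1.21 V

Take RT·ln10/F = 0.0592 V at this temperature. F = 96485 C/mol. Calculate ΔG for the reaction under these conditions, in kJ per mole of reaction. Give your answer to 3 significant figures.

With Pt²⁺/Pt reduced at the cathode, E°cell = +1.21 − (−0.28) = +1.49 V and n = 2.
The reaction quotient is [Co²⁺(aq)] / [Pt²⁺(aq)] = 0.131; by Nernst, E = +1.49 − (0.0592/2)(−0.882) = +1.5161 V.
Finally ΔG = −nFE = −(2)(96485 C/mol)(+1.5161 V) = −293 kJ/mol.

−293 kJ/mol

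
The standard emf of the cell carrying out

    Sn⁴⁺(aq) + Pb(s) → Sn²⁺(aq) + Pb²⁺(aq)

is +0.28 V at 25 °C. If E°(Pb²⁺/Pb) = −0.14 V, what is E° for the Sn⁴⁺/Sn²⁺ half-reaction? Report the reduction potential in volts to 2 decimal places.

+0.14 V

In the reaction as written the Sn⁴⁺/Sn²⁺ couple is reduced (cathode) and Pb²⁺/Pb is oxidized (anode), so E°cell = E°(Sn⁴⁺/Sn²⁺) − E°(Pb²⁺/Pb).
E°(Sn⁴⁺/Sn²⁺) = E°cell + E°(anode) = +0.28 + (−0.14) = +0.14 V.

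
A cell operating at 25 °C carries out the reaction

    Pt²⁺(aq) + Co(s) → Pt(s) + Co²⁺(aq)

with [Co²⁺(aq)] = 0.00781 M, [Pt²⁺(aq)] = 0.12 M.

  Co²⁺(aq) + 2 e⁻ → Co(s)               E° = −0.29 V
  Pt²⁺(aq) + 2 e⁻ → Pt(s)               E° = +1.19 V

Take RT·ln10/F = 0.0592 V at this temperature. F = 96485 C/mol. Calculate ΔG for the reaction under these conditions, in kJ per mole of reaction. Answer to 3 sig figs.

−292 kJ/mol

E°cell = +1.19 − (−0.29) = +1.48 V; the balanced reaction transfers n = 2 electrons.
Q = [Co²⁺(aq)] / [Pt²⁺(aq)] = 0.0651, so log Q = −1.187 and E = +1.48 − (0.0592/2)(−1.187) = +1.5151 V.
ΔG = −nFE = −(2)(96485)(+1.5151) J/mol = −292 kJ/mol.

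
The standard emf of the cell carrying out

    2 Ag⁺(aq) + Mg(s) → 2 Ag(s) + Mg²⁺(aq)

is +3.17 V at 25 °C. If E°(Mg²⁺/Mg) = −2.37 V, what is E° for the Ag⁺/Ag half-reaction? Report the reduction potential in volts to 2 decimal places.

In the reaction as written the Ag⁺/Ag couple is reduced (cathode) and Mg²⁺/Mg is oxidized (anode), so E°cell = E°(Ag⁺/Ag) − E°(Mg²⁺/Mg).
E°(Ag⁺/Ag) = E°cell + E°(anode) = +3.17 + (−2.37) = +0.80 V.

+0.80 V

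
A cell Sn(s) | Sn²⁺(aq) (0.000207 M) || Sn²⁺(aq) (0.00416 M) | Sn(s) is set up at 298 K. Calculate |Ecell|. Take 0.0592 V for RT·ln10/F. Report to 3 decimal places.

0.039 V

For a concentration cell E°cell = 0, since both electrodes use the same couple.
The compartment with the higher Sn²⁺(aq) concentration (0.00416 M) acts as the cathode; ions are reduced there and produced at the dilute (0.000207 M) anode.
With n = 2, Ecell = −(0.0592/2)·log([dilute]/[conc]) = −(0.0592/2)·log(0.000207/0.00416) = +0.039 V.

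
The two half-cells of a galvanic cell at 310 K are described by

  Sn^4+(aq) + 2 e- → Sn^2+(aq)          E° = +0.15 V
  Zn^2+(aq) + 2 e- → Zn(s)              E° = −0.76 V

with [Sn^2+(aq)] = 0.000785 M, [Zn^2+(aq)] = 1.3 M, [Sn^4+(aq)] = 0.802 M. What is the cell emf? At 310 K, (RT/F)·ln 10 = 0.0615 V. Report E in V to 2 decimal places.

Since E°(Sn⁴⁺/Sn²⁺) > E°(Zn²⁺/Zn), Sn⁴⁺/Sn²⁺ serves as the cathode.
E°cell = +0.15 − (−0.76) = +0.91 V, with n = 2 electrons transferred.
For the overall reaction Sn^4+(aq) + Zn(s) → Sn^2+(aq) + Zn^2+(aq), Q = ([Sn^2+(aq)]·[Zn^2+(aq)]) / [Sn^4+(aq)] = 0.00127, giving log Q = −2.895.
E = E° − (0.0615/n)·log Q = +0.91 − (0.0615/2)(−2.895) = +1.00 V.

+1.00 V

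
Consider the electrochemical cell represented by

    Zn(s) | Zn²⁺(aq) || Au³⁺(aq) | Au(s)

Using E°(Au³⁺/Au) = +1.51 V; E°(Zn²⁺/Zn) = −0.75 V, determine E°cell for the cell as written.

By convention the left-hand electrode in cell notation is the anode (oxidation) and the right-hand electrode is the cathode (reduction).
E°cell = E°(right) − E°(left) = +1.51 − (−0.75) = +2.26 V.

+2.26 V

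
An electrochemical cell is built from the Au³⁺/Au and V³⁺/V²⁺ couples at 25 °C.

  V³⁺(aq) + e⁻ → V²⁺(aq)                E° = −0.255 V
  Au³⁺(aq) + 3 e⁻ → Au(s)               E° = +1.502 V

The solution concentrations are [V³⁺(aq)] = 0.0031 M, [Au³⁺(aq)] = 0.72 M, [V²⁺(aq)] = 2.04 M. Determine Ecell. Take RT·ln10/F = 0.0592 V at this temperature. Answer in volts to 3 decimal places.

+1.921 V

Au³⁺/Au is reduced (cathode, E° = +1.502 V) and V³⁺/V²⁺ is oxidized (anode).
E°cell = +1.502 − (−0.255) = +1.757 V, with n = 3 electrons transferred.
The balanced reaction is Au³⁺(aq) + 3 V²⁺(aq) → Au(s) + 3 V³⁺(aq), so Q = [V³⁺(aq)]^3 / ([Au³⁺(aq)]·[V²⁺(aq)]^3) = 4.87×10^−9 and log Q = −8.312.
E = E° − (0.0592/n)·log Q = +1.757 − (0.0592/3)(−8.312) = +1.921 V.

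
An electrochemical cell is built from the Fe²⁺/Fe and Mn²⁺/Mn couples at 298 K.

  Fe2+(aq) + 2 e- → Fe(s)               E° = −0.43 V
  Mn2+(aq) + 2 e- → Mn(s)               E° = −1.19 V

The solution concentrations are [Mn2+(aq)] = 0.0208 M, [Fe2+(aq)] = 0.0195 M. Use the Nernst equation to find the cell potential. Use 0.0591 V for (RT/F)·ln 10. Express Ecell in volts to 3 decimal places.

+0.759 V

Fe²⁺/Fe is reduced (cathode, E° = −0.43 V) and Mn²⁺/Mn is oxidized (anode).
E°cell = −0.43 − (−1.19) = +0.76 V, with n = 2 electrons transferred.
Balancing gives Fe2+(aq) + Mn(s) → Fe(s) + Mn2+(aq); hence Q = [Mn2+(aq)] / [Fe2+(aq)] = 1.07 (log Q = 0.028).
E = E° − (0.0591/n)·log Q = +0.76 − (0.0591/2)(0.028) = +0.759 V.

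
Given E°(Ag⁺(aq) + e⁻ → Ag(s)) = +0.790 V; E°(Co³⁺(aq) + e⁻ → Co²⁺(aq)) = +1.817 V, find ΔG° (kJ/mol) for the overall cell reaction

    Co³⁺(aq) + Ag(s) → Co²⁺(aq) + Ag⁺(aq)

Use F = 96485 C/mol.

−99.1 kJ/mol

In the reaction as written Co³⁺(aq) is reduced, so the Co³⁺/Co²⁺ couple is the cathode and Ag⁺/Ag is the anode.
E°cell = +1.817 − (+0.790) = +1.027 V; balancing electrons gives n = 1.
ΔG° = −nFE°cell = −(1)(96485)(+1.027) J/mol = −99.1 kJ/mol.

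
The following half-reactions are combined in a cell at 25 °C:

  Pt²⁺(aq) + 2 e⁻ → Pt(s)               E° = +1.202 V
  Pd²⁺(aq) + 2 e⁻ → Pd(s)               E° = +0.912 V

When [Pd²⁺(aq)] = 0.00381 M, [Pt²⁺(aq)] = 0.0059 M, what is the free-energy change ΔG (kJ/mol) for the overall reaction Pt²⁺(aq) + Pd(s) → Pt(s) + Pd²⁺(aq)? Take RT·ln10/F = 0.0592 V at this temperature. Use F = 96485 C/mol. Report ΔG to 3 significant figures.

With Pt²⁺/Pt reduced at the cathode, E°cell = +1.202 − (+0.912) = +0.290 V and n = 2.
The reaction quotient is [Pd²⁺(aq)] / [Pt²⁺(aq)] = 0.646; by Nernst, E = +0.290 − (0.0592/2)(−0.190) = +0.2956 V.
Then ΔG = −nFE = −2 × 96485 × +0.2956 J/mol = −57.0 kJ/mol.

−57.0 kJ/mol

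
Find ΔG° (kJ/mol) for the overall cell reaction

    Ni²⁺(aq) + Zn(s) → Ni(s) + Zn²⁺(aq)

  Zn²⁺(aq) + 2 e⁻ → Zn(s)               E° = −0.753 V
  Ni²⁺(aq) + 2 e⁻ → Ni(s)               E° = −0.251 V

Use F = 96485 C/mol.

In the reaction as written Ni²⁺(aq) is reduced, so the Ni²⁺/Ni couple is the cathode and Zn²⁺/Zn is the anode.
E°cell = −0.251 − (−0.753) = +0.502 V; balancing electrons gives n = 2.
ΔG° = −nFE°cell = −(2)(96485)(+0.502) J/mol = −96.9 kJ/mol.

−96.9 kJ/mol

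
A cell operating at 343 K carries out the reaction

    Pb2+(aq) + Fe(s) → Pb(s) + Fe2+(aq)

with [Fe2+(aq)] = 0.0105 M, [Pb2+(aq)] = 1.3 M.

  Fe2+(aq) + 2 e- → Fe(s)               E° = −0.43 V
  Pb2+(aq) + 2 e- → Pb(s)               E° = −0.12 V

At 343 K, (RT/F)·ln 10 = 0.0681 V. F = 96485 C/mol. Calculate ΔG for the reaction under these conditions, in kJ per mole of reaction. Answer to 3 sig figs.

−73.6 kJ/mol

The standard cell potential is −0.12 − (−0.43) = +0.31 V, with n = 2 electrons in the balanced equation.
The reaction quotient is [Fe2+(aq)] / [Pb2+(aq)] = 0.00808; by Nernst, E = +0.31 − (0.0681/2)(−2.093) = +0.3813 V.
ΔG = −nFE = −(2)(96485)(+0.3813) J/mol = −73.6 kJ/mol.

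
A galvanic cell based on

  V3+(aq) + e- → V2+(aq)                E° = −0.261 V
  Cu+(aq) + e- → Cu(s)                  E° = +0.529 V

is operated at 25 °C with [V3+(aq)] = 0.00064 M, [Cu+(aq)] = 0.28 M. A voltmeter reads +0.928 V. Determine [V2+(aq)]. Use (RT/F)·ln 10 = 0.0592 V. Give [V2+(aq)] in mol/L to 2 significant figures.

Cu⁺/Cu is the cathode (higher E°); E°cell = +0.529 − (−0.261) = +0.790 V with n = 1.
Since E = E° − (0.0592/n)·log Q, log Q = n(E° − E)/0.0592 = −2.331.
For Cu+(aq) + V2+(aq) → Cu(s) + V3+(aq), the reaction quotient is Q = [V3+(aq)] / ([Cu+(aq)]·[V2+(aq)]).
Isolating [V2+(aq)] in Q = 10^{−2.331} yields log [V2+(aq)] = −0.310, i.e. 0.49 M.

0.49 M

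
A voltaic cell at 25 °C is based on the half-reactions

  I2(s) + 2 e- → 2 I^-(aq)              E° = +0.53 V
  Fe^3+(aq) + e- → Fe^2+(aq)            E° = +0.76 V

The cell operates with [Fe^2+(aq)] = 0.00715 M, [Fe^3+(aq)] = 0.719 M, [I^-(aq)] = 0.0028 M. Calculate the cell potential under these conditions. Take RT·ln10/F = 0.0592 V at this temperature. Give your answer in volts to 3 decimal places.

The Fe³⁺/Fe²⁺ couple has the more positive E°, so it is the cathode; I₂/I⁻ is the anode.
E°cell = +0.76 − (+0.53) = +0.23 V, with n = 2 electrons transferred.
The balanced reaction is 2 Fe^3+(aq) + 2 I^-(aq) → 2 Fe^2+(aq) + I2(s), so Q = [Fe^2+(aq)]^2 / ([Fe^3+(aq)]^2·[I^-(aq)]^2) = 12.6 and log Q = 1.101.
E = E° − (0.0592/n)·log Q = +0.23 − (0.0592/2)(1.101) = +0.197 V.

+0.197 V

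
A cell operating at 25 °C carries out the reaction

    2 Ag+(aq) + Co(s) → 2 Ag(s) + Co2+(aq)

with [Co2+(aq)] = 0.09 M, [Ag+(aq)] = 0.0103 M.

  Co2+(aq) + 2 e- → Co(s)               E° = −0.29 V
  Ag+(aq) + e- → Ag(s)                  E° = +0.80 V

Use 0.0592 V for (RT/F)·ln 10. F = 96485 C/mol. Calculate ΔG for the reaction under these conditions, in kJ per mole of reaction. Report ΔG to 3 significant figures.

E°cell = +0.80 − (−0.29) = +1.09 V; the balanced reaction transfers n = 2 electrons.
Q = [Co2+(aq)] / [Ag+(aq)]^2 = 848, so log Q = 2.929 and E = +1.09 − (0.0592/2)(2.929) = +1.0033 V.
Then ΔG = −nFE = −2 × 96485 × +1.0033 J/mol = −194 kJ/mol.

−194 kJ/mol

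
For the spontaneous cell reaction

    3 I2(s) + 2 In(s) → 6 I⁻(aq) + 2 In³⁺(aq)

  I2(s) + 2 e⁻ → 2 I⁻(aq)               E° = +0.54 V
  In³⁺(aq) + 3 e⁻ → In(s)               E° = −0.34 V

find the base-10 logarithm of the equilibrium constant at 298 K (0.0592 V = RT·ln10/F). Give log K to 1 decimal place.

The I₂/I⁻ couple is reduced (cathode); E°cell = +0.54 − (−0.34) = +0.88 V with n = 6.
At equilibrium E = 0, so log K = nE°cell / 0.0592 = (6)(+0.88) / 0.0592 = 89.2.

log K = 89.2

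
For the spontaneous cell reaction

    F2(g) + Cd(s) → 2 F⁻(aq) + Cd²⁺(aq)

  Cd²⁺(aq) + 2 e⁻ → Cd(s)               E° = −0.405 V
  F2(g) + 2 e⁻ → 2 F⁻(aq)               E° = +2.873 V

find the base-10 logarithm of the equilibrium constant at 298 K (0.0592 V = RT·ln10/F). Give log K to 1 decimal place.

The F₂/F⁻ couple is reduced (cathode); E°cell = +2.873 − (−0.405) = +3.278 V with n = 2.
At equilibrium E = 0, so log K = nE°cell / 0.0592 = (2)(+3.278) / 0.0592 = 110.7.

log K = 110.7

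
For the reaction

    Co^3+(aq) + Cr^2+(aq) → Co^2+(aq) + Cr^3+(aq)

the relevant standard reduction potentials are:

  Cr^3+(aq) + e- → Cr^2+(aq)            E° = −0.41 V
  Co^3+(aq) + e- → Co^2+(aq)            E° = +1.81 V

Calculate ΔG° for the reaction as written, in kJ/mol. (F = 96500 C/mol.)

In the reaction as written Co^3+(aq) is reduced, so the Co³⁺/Co²⁺ couple is the cathode and Cr³⁺/Cr²⁺ is the anode.
E°cell = +1.81 − (−0.41) = +2.22 V; balancing electrons gives n = 1.
ΔG° = −nFE°cell = −(1)(96500)(+2.22) J/mol = −214 kJ/mol.

−214 kJ/mol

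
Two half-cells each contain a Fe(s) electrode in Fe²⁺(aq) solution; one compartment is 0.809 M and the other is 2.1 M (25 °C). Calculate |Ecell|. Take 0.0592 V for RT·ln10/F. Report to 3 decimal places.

For a concentration cell E°cell = 0, since both electrodes use the same couple.
The compartment with the higher Fe²⁺(aq) concentration (2.1 M) acts as the cathode; ions are reduced there and produced at the dilute (0.809 M) anode.
With n = 2, Ecell = −(0.0592/2)·log([dilute]/[conc]) = −(0.0592/2)·log(0.809/2.1) = +0.012 V.

0.012 V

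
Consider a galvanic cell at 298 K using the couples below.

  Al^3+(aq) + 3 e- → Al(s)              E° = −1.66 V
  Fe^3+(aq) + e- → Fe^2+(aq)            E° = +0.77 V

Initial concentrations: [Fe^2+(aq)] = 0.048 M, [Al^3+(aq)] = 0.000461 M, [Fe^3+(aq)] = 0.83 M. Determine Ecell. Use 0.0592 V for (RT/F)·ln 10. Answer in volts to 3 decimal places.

+2.569 V

The Fe³⁺/Fe²⁺ couple has the more positive E°, so it is the cathode; Al³⁺/Al is the anode.
The standard potential is +0.77 − (−1.66) = +2.43 V and the balanced reaction transfers n = 3 electrons.
For the overall reaction 3 Fe^3+(aq) + Al(s) → 3 Fe^2+(aq) + Al^3+(aq), Q = ([Fe^2+(aq)]^3·[Al^3+(aq)]) / [Fe^3+(aq)]^3 = 8.92×10^−8, giving log Q = −7.050.
By the Nernst equation, E = +2.43 − (0.0592/3)·(−7.050) = +2.569 V.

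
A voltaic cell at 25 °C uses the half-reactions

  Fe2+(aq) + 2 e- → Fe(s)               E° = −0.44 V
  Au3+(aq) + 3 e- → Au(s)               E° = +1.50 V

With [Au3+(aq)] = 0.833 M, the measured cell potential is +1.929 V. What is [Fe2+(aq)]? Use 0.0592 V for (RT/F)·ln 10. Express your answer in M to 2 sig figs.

The Au³⁺/Au couple has the larger reduction potential, so it is the cathode: E°cell = +1.50 − (−0.44) = +1.94 V and n = 6.
Since E = E° − (0.0592/n)·log Q, log Q = n(E° − E)/0.0592 = 1.115.
Balancing electrons gives 2 Au3+(aq) + 3 Fe(s) → 2 Au(s) + 3 Fe2+(aq); thus Q = [Fe2+(aq)]^3 / [Au3+(aq)]^2.
Isolating [Fe2+(aq)] in Q = 10^{1.115} yields log [Fe2+(aq)] = 0.319, i.e. 2.1 M.

2.1 M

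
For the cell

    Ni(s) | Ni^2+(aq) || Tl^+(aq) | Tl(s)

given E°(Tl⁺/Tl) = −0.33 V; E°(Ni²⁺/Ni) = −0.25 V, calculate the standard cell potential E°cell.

−0.08 V

By convention the left-hand electrode in cell notation is the anode (oxidation) and the right-hand electrode is the cathode (reduction).
E°cell = E°(right) − E°(left) = −0.33 − (−0.25) = −0.08 V.
The negative sign shows that, as written, the cell would require an external voltage to drive the reaction.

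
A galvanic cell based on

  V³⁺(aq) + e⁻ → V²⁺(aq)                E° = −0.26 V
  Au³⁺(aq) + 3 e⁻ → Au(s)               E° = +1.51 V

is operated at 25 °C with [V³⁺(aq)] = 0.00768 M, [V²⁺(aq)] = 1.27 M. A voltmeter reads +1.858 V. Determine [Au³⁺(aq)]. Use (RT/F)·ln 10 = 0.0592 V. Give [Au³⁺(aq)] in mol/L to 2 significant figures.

The Au³⁺/Au couple has the larger reduction potential, so it is the cathode: E°cell = +1.51 − (−0.26) = +1.77 V and n = 3.
Rearranging E = E° − (0.0592/n)·log Q gives log Q = 3(+1.77 − (+1.858))/0.0592 = −4.459.
The balanced reaction is Au³⁺(aq) + 3 V²⁺(aq) → Au(s) + 3 V³⁺(aq), so Q = [V³⁺(aq)]^3 / ([Au³⁺(aq)]·[V²⁺(aq)]^3).
Isolating [Au³⁺(aq)] in Q = 10^{−4.459} yields log [Au³⁺(aq)] = −2.196, i.e. 0.0064 M.

0.0064 M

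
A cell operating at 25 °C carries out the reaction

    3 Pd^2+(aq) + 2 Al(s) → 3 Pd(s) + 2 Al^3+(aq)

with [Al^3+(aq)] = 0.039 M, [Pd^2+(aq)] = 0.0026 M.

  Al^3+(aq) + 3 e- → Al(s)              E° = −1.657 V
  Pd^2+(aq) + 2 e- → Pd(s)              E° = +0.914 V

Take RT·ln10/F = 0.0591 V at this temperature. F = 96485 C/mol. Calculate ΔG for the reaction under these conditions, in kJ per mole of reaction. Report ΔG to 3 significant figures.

With Pd²⁺/Pd reduced at the cathode, E°cell = +0.914 − (−1.657) = +2.571 V and n = 6.
Q = [Al^3+(aq)]^2 / [Pd^2+(aq)]^3 = 8.65×10^4, so log Q = 4.937 and E = +2.571 − (0.0591/6)(4.937) = +2.5224 V.
Finally ΔG = −nFE = −(6)(96485 C/mol)(+2.5224 V) = −1460 kJ/mol.

−1460 kJ/mol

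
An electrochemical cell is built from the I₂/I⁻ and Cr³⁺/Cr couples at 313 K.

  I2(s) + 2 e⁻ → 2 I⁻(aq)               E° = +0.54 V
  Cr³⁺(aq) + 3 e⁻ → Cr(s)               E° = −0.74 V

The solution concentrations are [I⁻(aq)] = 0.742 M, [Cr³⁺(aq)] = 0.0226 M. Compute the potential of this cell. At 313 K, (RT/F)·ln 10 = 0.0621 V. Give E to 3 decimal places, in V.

+1.322 V

The I₂/I⁻ couple has the more positive E°, so it is the cathode; Cr³⁺/Cr is the anode.
E°cell = +0.54 − (−0.74) = +1.28 V, with n = 6 electrons transferred.
For the overall reaction 3 I2(s) + 2 Cr(s) → 6 I⁻(aq) + 2 Cr³⁺(aq), Q = [I⁻(aq)]^6·[Cr³⁺(aq)]^2 = 8.52×10^−5, giving log Q = −4.069.
By the Nernst equation, E = +1.28 − (0.0621/6)·(−4.069) = +1.322 V.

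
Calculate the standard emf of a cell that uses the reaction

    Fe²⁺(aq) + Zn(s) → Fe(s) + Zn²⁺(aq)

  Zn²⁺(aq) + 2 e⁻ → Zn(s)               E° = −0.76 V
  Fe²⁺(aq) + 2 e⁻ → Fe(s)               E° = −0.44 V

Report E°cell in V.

In the reaction as written, Fe²⁺(aq) is reduced (cathode) and Zn²⁺(aq) is produced by oxidation at the anode.
E°cell = E°(cathode) − E°(anode) = −0.44 − (−0.76) = +0.32 V.
The positive value indicates the reaction is spontaneous as written.

+0.32 V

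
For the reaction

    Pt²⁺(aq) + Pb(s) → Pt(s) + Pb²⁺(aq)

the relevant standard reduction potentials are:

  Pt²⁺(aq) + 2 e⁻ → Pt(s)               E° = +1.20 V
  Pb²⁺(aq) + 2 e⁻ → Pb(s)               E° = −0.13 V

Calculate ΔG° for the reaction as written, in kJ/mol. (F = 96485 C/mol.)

−257 kJ/mol

In the reaction as written Pt²⁺(aq) is reduced, so the Pt²⁺/Pt couple is the cathode and Pb²⁺/Pb is the anode.
E°cell = +1.20 − (−0.13) = +1.33 V; balancing electrons gives n = 2.
ΔG° = −nFE°cell = −(2)(96485)(+1.33) J/mol = −257 kJ/mol.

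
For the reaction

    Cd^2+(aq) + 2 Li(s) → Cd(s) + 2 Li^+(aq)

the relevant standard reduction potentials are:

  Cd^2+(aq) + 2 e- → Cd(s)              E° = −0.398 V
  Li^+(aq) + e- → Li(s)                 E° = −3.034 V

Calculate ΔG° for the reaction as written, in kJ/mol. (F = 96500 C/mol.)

−509 kJ/mol

In the reaction as written Cd^2+(aq) is reduced, so the Cd²⁺/Cd couple is the cathode and Li⁺/Li is the anode.
E°cell = −0.398 − (−3.034) = +2.636 V; balancing electrons gives n = 2.
ΔG° = −nFE°cell = −(2)(96500)(+2.636) J/mol = −509 kJ/mol.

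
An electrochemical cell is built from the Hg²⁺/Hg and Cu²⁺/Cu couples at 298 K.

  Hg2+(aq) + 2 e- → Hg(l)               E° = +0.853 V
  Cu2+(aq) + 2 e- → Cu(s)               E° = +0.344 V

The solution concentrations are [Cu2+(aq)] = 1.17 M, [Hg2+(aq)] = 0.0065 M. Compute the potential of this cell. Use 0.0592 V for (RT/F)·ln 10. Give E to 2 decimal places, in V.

+0.44 V

The Hg²⁺/Hg couple has the more positive E°, so it is the cathode; Cu²⁺/Cu is the anode.
E°cell = E°cat − E°an = +0.853 − (+0.344) = +0.509 V; n = 2.
For the overall reaction Hg2+(aq) + Cu(s) → Hg(l) + Cu2+(aq), Q = [Cu2+(aq)] / [Hg2+(aq)] = 180, giving log Q = 2.255.
E = E° − (0.0592/n)·log Q = +0.509 − (0.0592/2)(2.255) = +0.44 V.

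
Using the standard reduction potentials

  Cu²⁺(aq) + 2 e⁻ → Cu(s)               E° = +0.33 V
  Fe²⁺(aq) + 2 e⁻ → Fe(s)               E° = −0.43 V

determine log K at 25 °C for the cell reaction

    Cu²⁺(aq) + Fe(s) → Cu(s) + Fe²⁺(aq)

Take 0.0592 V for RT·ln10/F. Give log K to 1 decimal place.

log K = 25.7

The Cu²⁺/Cu couple is reduced (cathode); E°cell = +0.33 − (−0.43) = +0.76 V with n = 2.
At equilibrium E = 0, so log K = nE°cell / 0.0592 = (2)(+0.76) / 0.0592 = 25.7.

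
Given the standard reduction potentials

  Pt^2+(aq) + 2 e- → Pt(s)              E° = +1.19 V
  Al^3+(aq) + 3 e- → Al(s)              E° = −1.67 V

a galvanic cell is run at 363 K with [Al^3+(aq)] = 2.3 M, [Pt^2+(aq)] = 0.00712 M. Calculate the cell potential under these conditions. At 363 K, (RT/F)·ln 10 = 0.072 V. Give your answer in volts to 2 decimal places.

Since E°(Pt²⁺/Pt) > E°(Al³⁺/Al), Pt²⁺/Pt serves as the cathode.
The standard potential is +1.19 − (−1.67) = +2.86 V and the balanced reaction transfers n = 6 electrons.
Balancing gives 3 Pt^2+(aq) + 2 Al(s) → 3 Pt(s) + 2 Al^3+(aq); hence Q = [Al^3+(aq)]^2 / [Pt^2+(aq)]^3 = 1.47×10^7 (log Q = 7.166).
E = E° − (0.072/n)·log Q = +2.86 − (0.072/6)(7.166) = +2.77 V.

+2.77 V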